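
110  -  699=-589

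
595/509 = 595/509=   1.17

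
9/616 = 9/616 = 0.01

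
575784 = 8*71973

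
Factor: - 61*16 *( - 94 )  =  2^5*47^1*61^1 = 91744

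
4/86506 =2/43253 = 0.00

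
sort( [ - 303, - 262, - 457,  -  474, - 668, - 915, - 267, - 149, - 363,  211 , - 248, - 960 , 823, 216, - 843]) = [ - 960 ,-915,-843 ,-668, - 474, - 457, - 363, - 303 , - 267, - 262, - 248, - 149,211,  216,823]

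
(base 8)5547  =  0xb67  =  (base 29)3DJ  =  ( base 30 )379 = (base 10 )2919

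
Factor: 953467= 31^1*30757^1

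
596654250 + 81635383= 678289633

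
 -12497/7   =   - 12497/7 = - 1785.29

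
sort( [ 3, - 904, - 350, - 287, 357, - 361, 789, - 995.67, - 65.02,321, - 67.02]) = [ - 995.67, - 904, - 361, - 350, - 287, - 67.02, - 65.02, 3, 321,357,789]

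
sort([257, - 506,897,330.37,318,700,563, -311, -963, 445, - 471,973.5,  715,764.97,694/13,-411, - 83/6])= [ - 963, - 506 ,-471, - 411,  -  311, - 83/6,694/13,257,318,330.37, 445, 563, 700,  715,764.97,897,973.5 ]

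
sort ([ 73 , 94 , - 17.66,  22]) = [ - 17.66, 22,73, 94 ]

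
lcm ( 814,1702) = 18722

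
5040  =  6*840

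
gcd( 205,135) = 5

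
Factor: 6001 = 17^1 * 353^1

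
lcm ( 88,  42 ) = 1848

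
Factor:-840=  - 2^3*3^1*5^1*7^1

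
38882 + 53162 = 92044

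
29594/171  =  29594/171 = 173.06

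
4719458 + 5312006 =10031464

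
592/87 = 592/87 = 6.80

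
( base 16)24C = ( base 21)170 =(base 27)LL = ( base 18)1ec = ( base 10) 588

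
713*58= 41354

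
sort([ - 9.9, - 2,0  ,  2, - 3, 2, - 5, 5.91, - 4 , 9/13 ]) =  [ - 9.9, - 5, - 4, - 3, - 2,0, 9/13,  2,2, 5.91]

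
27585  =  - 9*( - 3065 )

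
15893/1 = 15893  =  15893.00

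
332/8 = 83/2 =41.50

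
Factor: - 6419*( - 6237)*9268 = 2^2*3^4*7^4 *11^1*131^1*331^1 =371047188204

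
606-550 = 56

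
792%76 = 32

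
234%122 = 112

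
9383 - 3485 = 5898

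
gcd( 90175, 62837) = 1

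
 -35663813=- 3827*9319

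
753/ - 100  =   - 753/100= - 7.53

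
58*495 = 28710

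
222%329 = 222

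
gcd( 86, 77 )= 1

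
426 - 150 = 276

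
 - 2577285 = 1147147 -3724432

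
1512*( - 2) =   -  3024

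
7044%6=0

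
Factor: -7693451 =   -  1657^1*4643^1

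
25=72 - 47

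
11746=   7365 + 4381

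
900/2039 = 900/2039= 0.44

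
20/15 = 4/3 = 1.33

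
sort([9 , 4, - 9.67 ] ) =[ - 9.67, 4 , 9]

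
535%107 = 0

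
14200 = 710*20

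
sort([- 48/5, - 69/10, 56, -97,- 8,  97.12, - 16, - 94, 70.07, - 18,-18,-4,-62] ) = [ - 97, - 94,  -  62, - 18, - 18 , - 16, -48/5, - 8,-69/10, - 4,56,  70.07, 97.12] 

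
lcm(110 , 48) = 2640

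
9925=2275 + 7650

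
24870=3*8290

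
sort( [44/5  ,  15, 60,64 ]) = [ 44/5,15,60, 64] 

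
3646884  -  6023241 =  - 2376357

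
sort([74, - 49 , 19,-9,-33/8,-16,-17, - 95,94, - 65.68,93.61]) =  [-95, - 65.68,  -  49, - 17 ,-16, - 9, - 33/8 , 19,74, 93.61, 94]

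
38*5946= 225948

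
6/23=6/23 = 0.26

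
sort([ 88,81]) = [ 81,88]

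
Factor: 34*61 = 2^1*17^1*61^1 = 2074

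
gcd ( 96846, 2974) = 2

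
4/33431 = 4/33431 = 0.00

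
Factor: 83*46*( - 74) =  - 282532 = - 2^2*23^1*37^1*83^1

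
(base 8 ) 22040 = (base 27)cie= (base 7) 35651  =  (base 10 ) 9248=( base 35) 7j8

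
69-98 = - 29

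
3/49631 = 3/49631 = 0.00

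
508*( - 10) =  - 5080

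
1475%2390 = 1475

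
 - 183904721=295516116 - 479420837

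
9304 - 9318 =-14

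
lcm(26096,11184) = 78288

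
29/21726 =29/21726 =0.00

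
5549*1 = 5549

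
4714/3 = 4714/3  =  1571.33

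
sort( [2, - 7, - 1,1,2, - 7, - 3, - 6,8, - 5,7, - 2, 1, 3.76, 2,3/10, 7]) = [-7,  -  7, - 6, - 5, -3, - 2,  -  1,3/10, 1 , 1, 2,2, 2,3.76,7,7  ,  8 ] 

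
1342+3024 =4366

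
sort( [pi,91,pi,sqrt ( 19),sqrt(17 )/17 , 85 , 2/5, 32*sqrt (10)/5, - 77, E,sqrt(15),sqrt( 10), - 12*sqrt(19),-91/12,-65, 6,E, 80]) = [ - 77, - 65,-12*sqrt(19 ), - 91/12, sqrt(17)/17,2/5, E, E , pi,pi, sqrt (10), sqrt ( 15),sqrt(19 ), 6,32 * sqrt(10)/5, 80, 85, 91] 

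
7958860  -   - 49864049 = 57822909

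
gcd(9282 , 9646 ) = 182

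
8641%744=457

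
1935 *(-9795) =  - 18953325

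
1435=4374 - 2939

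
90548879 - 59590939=30957940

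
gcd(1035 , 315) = 45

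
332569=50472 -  -282097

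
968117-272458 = 695659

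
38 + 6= 44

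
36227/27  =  36227/27 = 1341.74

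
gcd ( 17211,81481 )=1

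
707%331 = 45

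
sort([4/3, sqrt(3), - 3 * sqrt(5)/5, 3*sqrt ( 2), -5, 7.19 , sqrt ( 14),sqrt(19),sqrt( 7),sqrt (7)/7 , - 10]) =[ - 10, - 5,-3*sqrt(5 )/5,sqrt( 7) /7, 4/3, sqrt(3 ),sqrt( 7 ),sqrt(14),3*sqrt(2), sqrt(19) , 7.19]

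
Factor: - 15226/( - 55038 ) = 7613/27519 = 3^( - 1 )*23^1*331^1*9173^ ( - 1)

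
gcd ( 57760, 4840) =40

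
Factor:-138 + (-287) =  - 5^2*17^1 = - 425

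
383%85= 43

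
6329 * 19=120251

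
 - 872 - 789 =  -1661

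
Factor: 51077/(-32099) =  - 13^1 * 3929^1*32099^( - 1)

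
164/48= 3+5/12= 3.42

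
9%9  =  0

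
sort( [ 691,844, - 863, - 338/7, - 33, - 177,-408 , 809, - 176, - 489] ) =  [ - 863, - 489 , - 408,-177,-176, - 338/7, - 33,691,809,844 ] 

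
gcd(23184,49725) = 9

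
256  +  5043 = 5299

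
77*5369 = 413413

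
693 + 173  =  866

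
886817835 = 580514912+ 306302923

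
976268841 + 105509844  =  1081778685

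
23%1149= 23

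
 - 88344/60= -1473 + 3/5 = - 1472.40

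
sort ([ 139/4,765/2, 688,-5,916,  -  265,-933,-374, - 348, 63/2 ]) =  [-933  , - 374, - 348, - 265, - 5, 63/2, 139/4,765/2, 688, 916] 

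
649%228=193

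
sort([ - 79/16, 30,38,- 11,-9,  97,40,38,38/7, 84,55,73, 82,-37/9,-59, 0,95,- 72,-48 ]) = [  -  72,-59, - 48,-11,- 9,  -  79/16,-37/9,0,38/7, 30,38, 38, 40  ,  55, 73,82,84,95, 97] 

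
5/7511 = 5/7511= 0.00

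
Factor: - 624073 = - 659^1*947^1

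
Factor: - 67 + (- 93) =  - 160 = - 2^5*5^1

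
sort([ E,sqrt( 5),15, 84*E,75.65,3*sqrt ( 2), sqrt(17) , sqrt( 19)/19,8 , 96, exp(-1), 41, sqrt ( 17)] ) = [ sqrt( 19 ) /19  ,  exp( - 1 ), sqrt( 5 ) , E, sqrt( 17 ), sqrt (17),3*sqrt( 2),8,15,41 , 75.65,96, 84*E]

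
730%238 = 16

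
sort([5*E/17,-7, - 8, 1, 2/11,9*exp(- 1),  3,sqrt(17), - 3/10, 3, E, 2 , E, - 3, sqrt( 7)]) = [ - 8,- 7, - 3, - 3/10, 2/11,5*E/17, 1,2, sqrt( 7 ), E, E, 3, 3,9*exp( - 1 ), sqrt( 17)] 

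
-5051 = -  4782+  - 269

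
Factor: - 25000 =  - 2^3*5^5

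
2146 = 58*37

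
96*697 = 66912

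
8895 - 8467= 428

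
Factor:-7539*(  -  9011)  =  3^1  *7^1 * 359^1* 9011^1 = 67933929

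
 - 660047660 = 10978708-671026368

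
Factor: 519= 3^1*173^1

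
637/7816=637/7816=0.08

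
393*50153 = 19710129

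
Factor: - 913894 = -2^1*397^1 * 1151^1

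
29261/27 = 29261/27 = 1083.74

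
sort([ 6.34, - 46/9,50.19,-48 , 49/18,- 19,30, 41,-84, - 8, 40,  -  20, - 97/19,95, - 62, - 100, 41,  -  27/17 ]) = [ - 100,  -  84,  -  62,  -  48,-20,-19,  -  8, - 46/9,-97/19,-27/17,49/18, 6.34,  30,  40, 41,  41,50.19, 95 ] 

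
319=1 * 319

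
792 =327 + 465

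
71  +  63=134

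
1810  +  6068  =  7878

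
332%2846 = 332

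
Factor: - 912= - 2^4* 3^1*19^1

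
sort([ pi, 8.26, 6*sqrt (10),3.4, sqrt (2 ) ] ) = [sqrt ( 2 ),pi,3.4, 8.26, 6 * sqrt(10) ]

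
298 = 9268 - 8970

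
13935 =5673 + 8262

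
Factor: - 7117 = -11^1  *  647^1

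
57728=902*64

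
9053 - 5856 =3197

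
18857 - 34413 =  - 15556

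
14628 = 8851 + 5777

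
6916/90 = 76+ 38/45 = 76.84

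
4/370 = 2/185=0.01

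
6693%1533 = 561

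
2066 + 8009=10075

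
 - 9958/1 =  - 9958 = -  9958.00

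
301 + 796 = 1097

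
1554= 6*259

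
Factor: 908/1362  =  2/3= 2^1*3^( - 1)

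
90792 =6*15132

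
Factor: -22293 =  - 3^2*2477^1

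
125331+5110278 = 5235609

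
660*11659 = 7694940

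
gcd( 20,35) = 5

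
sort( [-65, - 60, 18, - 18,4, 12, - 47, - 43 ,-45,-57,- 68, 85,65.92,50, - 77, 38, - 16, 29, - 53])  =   [ - 77, - 68,  -  65,-60, - 57,-53,-47,-45,  -  43 ,- 18,-16,  4, 12,18, 29, 38,50, 65.92, 85 ] 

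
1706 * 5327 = 9087862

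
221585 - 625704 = - 404119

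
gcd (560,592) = 16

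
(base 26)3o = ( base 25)42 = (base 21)4i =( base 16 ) 66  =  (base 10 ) 102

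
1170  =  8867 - 7697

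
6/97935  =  2/32645 = 0.00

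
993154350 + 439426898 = 1432581248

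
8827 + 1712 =10539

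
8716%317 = 157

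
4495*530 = 2382350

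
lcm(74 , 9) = 666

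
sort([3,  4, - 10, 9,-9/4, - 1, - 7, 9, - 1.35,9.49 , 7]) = [ - 10, - 7,  -  9/4, - 1.35,-1,3,4,  7,9, 9, 9.49]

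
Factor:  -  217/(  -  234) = 2^( - 1)*3^( - 2 )*7^1*13^( -1)*31^1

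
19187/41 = 19187/41 = 467.98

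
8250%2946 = 2358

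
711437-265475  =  445962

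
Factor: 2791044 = 2^2*3^3*43^1*601^1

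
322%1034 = 322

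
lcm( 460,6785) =27140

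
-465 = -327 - 138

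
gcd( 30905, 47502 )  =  7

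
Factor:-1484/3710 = -2^1*5^(-1 ) = - 2/5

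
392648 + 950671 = 1343319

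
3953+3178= 7131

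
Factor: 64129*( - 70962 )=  -2^1 * 3^1*13^1*4933^1*11827^1   =  - 4550722098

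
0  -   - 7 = 7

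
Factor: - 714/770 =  - 3^1*5^( - 1)*11^(  -  1 )*17^1 = - 51/55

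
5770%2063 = 1644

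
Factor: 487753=7^1 * 59^1*1181^1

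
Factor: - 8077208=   -  2^3*1009651^1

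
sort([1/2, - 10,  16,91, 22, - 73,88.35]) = [ - 73, - 10, 1/2,16,22,88.35, 91]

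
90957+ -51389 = 39568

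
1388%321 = 104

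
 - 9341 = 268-9609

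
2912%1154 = 604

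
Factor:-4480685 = -5^1*11^1*41^1*1987^1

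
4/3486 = 2/1743=0.00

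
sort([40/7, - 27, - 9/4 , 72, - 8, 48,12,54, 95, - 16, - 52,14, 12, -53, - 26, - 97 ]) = [ - 97 , - 53, - 52, - 27,-26, - 16, - 8 , - 9/4, 40/7, 12, 12, 14,48,54, 72, 95 ] 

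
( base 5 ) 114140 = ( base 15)1415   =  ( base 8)10307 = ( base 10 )4295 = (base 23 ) 82H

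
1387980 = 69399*20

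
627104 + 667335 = 1294439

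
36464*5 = 182320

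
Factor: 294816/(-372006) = - 592/747 = -  2^4 * 3^(  -  2 ) * 37^1 * 83^(  -  1 )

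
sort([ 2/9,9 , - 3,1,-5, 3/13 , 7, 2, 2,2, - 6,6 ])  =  [ - 6, - 5,  -  3,2/9,3/13,1,  2,2,2, 6,7,  9 ]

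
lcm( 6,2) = 6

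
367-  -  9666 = 10033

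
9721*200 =1944200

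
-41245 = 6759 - 48004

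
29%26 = 3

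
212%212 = 0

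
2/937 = 2/937 = 0.00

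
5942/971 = 6 +116/971 = 6.12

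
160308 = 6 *26718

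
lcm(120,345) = 2760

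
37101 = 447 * 83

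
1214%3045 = 1214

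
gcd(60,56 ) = 4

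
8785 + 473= 9258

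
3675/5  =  735 =735.00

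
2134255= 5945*359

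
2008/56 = 35+6/7=35.86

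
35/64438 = 35/64438  =  0.00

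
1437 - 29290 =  - 27853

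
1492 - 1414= 78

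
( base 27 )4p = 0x85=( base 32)45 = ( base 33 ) 41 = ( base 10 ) 133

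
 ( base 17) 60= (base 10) 102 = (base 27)3l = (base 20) 52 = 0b1100110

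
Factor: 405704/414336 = 2^( - 4 )*3^( - 1)* 47^1  =  47/48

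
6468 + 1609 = 8077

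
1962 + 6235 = 8197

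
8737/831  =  10 + 427/831  =  10.51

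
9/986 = 9/986 = 0.01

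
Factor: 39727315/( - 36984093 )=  - 3^( - 1 )*5^1 * 67^1*3331^( - 1 )*3701^( - 1)*118589^1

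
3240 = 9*360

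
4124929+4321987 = 8446916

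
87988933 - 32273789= 55715144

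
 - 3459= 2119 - 5578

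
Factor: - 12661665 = -3^1*5^1*844111^1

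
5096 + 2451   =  7547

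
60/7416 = 5/618 = 0.01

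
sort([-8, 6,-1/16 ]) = [- 8, - 1/16,6]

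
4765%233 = 105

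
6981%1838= 1467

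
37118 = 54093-16975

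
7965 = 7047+918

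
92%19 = 16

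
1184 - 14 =1170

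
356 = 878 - 522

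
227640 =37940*6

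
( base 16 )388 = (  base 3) 1020111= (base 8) 1610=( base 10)904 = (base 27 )16d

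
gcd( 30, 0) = 30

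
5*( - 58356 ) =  - 291780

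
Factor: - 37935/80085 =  - 3^2*19^ ( - 1) =- 9/19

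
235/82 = 235/82 = 2.87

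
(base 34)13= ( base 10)37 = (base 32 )15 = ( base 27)1a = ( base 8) 45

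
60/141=20/47 = 0.43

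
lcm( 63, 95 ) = 5985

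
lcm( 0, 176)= 0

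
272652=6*45442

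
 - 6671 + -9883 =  - 16554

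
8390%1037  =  94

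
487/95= 5 + 12/95 = 5.13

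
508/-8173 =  - 1 + 7665/8173= - 0.06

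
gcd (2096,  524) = 524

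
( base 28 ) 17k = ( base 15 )46a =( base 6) 4344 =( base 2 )1111101000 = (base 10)1000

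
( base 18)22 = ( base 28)1A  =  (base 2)100110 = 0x26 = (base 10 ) 38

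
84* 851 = 71484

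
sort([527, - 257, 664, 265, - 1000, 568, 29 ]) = [ - 1000, - 257, 29 , 265,527, 568 , 664] 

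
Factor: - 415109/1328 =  - 2^( - 4)*83^(-1)*415109^1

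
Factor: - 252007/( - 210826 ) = 973/814= 2^ (-1)*7^1*11^( - 1)*37^ ( - 1)*139^1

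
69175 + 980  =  70155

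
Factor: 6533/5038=2^( - 1)*11^( - 1 ) * 47^1 * 139^1*229^(-1)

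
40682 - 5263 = 35419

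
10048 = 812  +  9236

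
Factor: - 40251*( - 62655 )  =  3^2  *5^1*4177^1 * 13417^1=2521926405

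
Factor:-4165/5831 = -5^1 * 7^(  -  1) = -5/7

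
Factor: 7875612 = 2^2 * 3^2*  31^1 *7057^1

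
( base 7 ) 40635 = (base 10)9924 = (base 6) 113540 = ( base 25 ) FLO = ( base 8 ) 23304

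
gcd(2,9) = 1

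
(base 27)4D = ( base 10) 121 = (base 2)1111001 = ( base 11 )100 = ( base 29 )45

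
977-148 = 829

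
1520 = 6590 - 5070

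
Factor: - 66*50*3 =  - 2^2*3^2*5^2 *11^1 = - 9900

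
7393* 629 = 4650197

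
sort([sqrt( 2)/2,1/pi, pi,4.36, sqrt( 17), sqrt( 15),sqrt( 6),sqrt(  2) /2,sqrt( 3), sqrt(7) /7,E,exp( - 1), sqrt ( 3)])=[1/pi, exp( - 1) , sqrt( 7) /7 , sqrt( 2)/2,sqrt(2)/2,sqrt( 3 )  ,  sqrt( 3 ) , sqrt( 6 ),E,pi, sqrt( 15 ) , sqrt( 17 ), 4.36 ]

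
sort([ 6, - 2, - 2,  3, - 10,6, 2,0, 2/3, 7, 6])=[-10, - 2, - 2,0, 2/3, 2, 3,6,6,6, 7 ] 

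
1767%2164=1767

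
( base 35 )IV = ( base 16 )295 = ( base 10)661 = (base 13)3bb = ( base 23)15H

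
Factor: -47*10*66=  - 2^2*3^1*5^1*11^1 *47^1=- 31020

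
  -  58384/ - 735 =58384/735 = 79.43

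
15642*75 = 1173150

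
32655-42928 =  -10273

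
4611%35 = 26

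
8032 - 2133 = 5899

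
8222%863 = 455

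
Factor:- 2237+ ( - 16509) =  - 2^1*7^1*13^1 * 103^1 = -18746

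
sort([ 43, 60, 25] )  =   [ 25, 43, 60]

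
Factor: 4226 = 2^1*2113^1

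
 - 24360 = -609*40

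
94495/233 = 94495/233 = 405.56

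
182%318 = 182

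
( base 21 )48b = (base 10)1943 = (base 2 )11110010111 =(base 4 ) 132113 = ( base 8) 3627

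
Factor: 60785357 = 179^1 * 339583^1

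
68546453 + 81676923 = 150223376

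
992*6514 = 6461888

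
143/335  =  143/335 =0.43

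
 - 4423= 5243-9666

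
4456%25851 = 4456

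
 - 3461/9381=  - 1 + 5920/9381 = - 0.37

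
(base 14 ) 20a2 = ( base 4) 1113332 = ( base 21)cg2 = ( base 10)5630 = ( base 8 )12776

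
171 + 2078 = 2249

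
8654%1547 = 919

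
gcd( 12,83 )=1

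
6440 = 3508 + 2932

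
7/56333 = 7/56333 = 0.00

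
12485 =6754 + 5731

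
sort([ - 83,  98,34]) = [ - 83, 34,98]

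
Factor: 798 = 2^1*3^1*7^1*19^1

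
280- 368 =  - 88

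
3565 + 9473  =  13038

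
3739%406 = 85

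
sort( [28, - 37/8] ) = [ - 37/8,28 ] 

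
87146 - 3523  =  83623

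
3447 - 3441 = 6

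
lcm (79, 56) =4424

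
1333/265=5 + 8/265 = 5.03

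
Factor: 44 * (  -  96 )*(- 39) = 2^7*3^2 * 11^1*13^1 = 164736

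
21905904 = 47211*464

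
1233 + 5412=6645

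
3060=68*45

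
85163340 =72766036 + 12397304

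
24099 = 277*87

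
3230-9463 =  -6233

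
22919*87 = 1993953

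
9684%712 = 428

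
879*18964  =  16669356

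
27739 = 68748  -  41009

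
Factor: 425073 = 3^1 * 11^2*1171^1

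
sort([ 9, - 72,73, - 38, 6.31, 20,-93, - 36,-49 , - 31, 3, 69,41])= [  -  93,-72, -49,-38,-36 ,-31, 3, 6.31, 9,20, 41, 69 , 73 ] 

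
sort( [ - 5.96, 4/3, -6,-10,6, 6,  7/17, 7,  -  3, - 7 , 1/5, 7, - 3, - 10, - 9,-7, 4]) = [-10, -10, - 9, - 7, - 7, - 6,  -  5.96, - 3, - 3,1/5, 7/17, 4/3, 4,6,  6,7, 7 ] 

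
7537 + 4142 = 11679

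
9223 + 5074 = 14297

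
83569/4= 83569/4 =20892.25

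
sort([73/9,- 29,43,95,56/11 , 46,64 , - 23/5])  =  [ - 29, - 23/5, 56/11, 73/9,  43,46,64,95] 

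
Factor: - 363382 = -2^1*31^1*5861^1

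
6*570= 3420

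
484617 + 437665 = 922282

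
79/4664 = 79/4664 = 0.02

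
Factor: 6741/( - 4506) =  -2247/1502 = - 2^(-1) * 3^1 *7^1*107^1*751^( - 1 ) 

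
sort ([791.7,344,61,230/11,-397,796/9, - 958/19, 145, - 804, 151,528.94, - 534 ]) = [ - 804,-534,-397, - 958/19,230/11, 61, 796/9,145,151,344, 528.94,791.7] 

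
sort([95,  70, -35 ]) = [ -35 , 70,  95]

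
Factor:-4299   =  -3^1* 1433^1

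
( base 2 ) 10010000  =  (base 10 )144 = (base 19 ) 7b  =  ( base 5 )1034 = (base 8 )220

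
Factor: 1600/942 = 800/471 = 2^5 *3^( - 1 )*5^2*157^( - 1 )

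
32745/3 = 10915 = 10915.00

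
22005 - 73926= - 51921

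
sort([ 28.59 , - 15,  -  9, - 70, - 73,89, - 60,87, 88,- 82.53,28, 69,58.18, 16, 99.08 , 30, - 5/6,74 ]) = [ - 82.53, -73 , - 70 , - 60 , - 15 , - 9 , - 5/6,16, 28, 28.59,30, 58.18,69 , 74, 87, 88 , 89, 99.08]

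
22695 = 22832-137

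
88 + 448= 536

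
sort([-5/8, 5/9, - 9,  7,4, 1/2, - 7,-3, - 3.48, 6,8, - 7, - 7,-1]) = [-9 , - 7, - 7, -7,-3.48, - 3, - 1,-5/8, 1/2,5/9 , 4, 6,7,8]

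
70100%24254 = 21592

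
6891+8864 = 15755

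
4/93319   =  4/93319 = 0.00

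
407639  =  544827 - 137188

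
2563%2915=2563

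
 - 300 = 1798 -2098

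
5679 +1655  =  7334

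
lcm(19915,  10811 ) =378385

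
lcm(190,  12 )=1140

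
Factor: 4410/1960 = 2^( - 2)*3^2 = 9/4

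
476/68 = 7 = 7.00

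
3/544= 3/544 =0.01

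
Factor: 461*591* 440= 119878440=2^3*3^1*5^1*11^1*197^1*461^1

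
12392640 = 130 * 95328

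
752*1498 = 1126496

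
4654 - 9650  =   - 4996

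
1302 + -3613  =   - 2311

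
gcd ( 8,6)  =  2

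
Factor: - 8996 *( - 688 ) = 6189248 = 2^6*13^1*43^1*173^1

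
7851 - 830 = 7021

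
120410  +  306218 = 426628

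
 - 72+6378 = 6306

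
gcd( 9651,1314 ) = 3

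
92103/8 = 11512 + 7/8 = 11512.88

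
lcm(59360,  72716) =2908640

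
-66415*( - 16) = 1062640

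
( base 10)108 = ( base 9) 130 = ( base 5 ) 413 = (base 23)4g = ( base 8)154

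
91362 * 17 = 1553154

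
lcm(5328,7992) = 15984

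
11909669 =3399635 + 8510034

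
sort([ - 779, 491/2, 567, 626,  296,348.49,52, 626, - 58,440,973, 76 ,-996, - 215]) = [ - 996 , - 779,  -  215, - 58, 52 , 76, 491/2,  296,348.49,  440,567,  626,  626 , 973] 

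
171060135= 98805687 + 72254448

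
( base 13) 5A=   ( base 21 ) 3C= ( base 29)2H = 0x4B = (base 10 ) 75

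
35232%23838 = 11394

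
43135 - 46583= - 3448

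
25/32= 25/32 = 0.78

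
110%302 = 110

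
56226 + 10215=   66441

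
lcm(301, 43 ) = 301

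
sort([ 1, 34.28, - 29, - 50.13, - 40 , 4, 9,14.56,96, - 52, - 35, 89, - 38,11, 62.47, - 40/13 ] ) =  [-52, - 50.13 ,- 40,-38,-35,-29,-40/13,1,4, 9,11,14.56,34.28, 62.47, 89,96]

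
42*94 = 3948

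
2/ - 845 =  -2/845 = - 0.00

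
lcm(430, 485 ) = 41710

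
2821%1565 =1256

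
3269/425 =3269/425 = 7.69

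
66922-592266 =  - 525344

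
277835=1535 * 181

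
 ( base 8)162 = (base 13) 8a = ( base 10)114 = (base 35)39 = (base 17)6C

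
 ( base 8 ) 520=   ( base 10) 336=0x150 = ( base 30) b6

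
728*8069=5874232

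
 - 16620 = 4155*(-4)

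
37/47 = 37/47 = 0.79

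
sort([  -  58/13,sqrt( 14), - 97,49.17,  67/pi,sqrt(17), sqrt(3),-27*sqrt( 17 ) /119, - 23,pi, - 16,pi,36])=[ - 97, - 23, - 16,-58/13, - 27*sqrt(17) /119, sqrt(3),pi,pi, sqrt(14), sqrt( 17), 67/pi,36,49.17]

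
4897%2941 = 1956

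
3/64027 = 3/64027 =0.00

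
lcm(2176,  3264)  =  6528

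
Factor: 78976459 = 78976459^1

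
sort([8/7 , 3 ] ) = [ 8/7,3 ] 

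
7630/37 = 7630/37 = 206.22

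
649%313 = 23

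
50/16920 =5/1692  =  0.00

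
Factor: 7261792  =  2^5*257^1*883^1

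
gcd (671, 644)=1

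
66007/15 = 66007/15 = 4400.47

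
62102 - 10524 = 51578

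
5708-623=5085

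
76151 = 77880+- 1729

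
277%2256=277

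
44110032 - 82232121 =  - 38122089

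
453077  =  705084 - 252007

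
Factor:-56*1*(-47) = 2^3*7^1*47^1= 2632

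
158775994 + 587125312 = 745901306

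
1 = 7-6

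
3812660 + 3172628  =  6985288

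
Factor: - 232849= -17^1*13697^1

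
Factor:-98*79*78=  -603876 = -2^2*3^1*7^2*13^1*79^1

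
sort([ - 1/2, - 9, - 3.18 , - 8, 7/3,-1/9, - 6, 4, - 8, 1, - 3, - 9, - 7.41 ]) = [ - 9, - 9, - 8, - 8,- 7.41, - 6, - 3.18, -3, - 1/2 , - 1/9, 1, 7/3, 4]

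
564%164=72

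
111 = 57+54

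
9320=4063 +5257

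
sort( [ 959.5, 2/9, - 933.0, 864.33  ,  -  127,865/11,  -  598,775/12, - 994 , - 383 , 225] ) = [ - 994,-933.0, - 598, - 383, - 127 , 2/9,775/12,865/11,225,864.33,959.5]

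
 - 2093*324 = -678132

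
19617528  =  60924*322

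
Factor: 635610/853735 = 127122/170747 =2^1 * 3^1*73^( - 1) * 2339^( - 1) *21187^1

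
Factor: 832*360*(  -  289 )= - 86561280  =  - 2^9*3^2* 5^1*13^1*17^2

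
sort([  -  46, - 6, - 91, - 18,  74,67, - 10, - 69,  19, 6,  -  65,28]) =[ - 91, - 69, - 65,-46 , - 18, -10, - 6,6, 19,28 , 67 , 74]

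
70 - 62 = 8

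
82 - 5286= - 5204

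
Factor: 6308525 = 5^2*252341^1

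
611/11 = 611/11 = 55.55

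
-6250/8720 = -1 + 247/872   =  -  0.72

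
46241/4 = 46241/4 = 11560.25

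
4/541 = 4/541  =  0.01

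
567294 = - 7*( - 81042 )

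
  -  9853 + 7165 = -2688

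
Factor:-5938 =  - 2^1*2969^1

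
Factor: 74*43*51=162282 = 2^1*3^1*17^1 * 37^1 * 43^1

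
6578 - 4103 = 2475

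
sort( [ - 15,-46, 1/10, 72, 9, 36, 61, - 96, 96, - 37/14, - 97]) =[ -97,- 96, - 46, - 15,-37/14,1/10,9,36,  61, 72, 96]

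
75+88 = 163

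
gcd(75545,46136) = 1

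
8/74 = 4/37 = 0.11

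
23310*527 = 12284370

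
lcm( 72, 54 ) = 216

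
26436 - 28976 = -2540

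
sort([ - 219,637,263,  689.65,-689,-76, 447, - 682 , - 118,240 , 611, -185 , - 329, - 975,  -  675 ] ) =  [ -975, - 689, - 682,  -  675,-329, - 219, - 185, - 118,-76,240, 263,447,611,637,  689.65 ]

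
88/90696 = 11/11337 =0.00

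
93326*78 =7279428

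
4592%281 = 96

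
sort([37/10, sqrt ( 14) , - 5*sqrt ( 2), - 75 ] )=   [ - 75, - 5*sqrt (2 ),37/10, sqrt (14 )]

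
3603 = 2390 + 1213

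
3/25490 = 3/25490 = 0.00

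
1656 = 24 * 69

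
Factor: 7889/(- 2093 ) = - 49/13  =  - 7^2*13^( - 1)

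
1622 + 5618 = 7240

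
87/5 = 87/5 = 17.40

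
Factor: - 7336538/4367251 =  - 2^1*7^ ( - 1)*11^1*333479^1*623893^( - 1) 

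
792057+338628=1130685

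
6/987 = 2/329  =  0.01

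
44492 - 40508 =3984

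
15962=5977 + 9985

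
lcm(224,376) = 10528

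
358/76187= 358/76187 =0.00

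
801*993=795393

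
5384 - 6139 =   -  755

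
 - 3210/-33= 1070/11=97.27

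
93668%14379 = 7394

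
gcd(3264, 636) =12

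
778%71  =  68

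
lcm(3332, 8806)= 123284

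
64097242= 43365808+20731434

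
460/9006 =230/4503=0.05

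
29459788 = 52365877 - 22906089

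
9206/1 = 9206  =  9206.00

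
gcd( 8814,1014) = 78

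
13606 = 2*6803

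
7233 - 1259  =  5974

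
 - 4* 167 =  - 668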